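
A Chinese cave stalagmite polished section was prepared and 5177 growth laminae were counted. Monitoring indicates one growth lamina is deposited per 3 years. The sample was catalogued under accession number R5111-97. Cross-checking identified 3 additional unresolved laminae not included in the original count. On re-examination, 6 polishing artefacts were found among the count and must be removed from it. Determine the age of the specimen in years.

15522 yr

True growth lamina count = 5177 − 6 + 3 = 5174.
At 3 years per growth lamina, 5174 × 3 = 15522 years.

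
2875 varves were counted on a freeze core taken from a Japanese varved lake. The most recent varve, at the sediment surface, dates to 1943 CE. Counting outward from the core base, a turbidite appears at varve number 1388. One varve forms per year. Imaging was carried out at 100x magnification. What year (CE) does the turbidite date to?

456 CE

The turbidite sits at varve 1388 from the core base, so 2875 − 1388 = 1487 varves formed after it.
Counting back 1487 years from 1943 CE places the turbidite in 1943 − 1487 = 456 CE.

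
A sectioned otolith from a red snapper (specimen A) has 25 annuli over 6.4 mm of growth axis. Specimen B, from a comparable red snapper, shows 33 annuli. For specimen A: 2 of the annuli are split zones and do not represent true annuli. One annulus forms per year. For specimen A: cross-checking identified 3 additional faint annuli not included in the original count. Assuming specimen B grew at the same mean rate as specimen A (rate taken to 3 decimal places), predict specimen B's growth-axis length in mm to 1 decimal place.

8.1 mm

Specimen A: correcting the raw count gives 25 − 2 + 3 = 26 true annuli.
A: Mean rate = 6.4 mm / 26 years ≈ 0.246 mm/yr.
B's length ≈ 0.246 × 33 = 8.1 mm.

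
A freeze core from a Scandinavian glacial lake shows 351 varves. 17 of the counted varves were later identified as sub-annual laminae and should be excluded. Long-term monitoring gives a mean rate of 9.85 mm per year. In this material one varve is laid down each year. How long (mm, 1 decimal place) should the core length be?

3289.9 mm

Adjusted count: 351 − 17 = 334 varves.
334 years at 9.85 mm/year gives 9.85 × 334 = 3289.9 mm.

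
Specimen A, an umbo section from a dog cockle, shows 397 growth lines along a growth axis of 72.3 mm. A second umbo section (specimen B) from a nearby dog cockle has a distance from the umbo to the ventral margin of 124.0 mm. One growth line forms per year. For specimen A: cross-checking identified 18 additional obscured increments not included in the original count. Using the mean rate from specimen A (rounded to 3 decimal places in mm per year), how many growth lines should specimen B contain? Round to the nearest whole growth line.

Specimen A: adjusted count: 397 + 18 = 415 growth lines.
A: Mean rate = 72.3 mm / 415 years ≈ 0.174 mm/yr.
Specimen B: 124.0 mm / 0.174 mm per year = 712.64 years ≈ 713 growth lines.

713 growth lines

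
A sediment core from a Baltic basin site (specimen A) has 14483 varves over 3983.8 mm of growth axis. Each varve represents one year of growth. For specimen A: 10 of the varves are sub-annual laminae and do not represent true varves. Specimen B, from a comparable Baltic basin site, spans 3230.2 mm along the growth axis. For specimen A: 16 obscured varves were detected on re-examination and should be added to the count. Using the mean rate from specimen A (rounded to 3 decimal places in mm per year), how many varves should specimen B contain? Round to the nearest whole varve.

Specimen A: correcting the raw count gives 14483 − 10 + 16 = 14489 true varves.
A: 3983.8 mm over 14489 years gives 3983.8 / 14489 ≈ 0.275 mm/yr.
B spans 3230.2 / 0.275 = 11746.18 years ≈ 11746 varves.

11746 varves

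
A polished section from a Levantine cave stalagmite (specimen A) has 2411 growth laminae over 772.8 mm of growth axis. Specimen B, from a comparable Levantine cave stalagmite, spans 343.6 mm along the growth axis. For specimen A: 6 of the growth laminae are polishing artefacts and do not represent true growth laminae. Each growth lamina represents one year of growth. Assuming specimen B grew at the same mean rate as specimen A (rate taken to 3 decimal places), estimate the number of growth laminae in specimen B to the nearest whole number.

1070 growth laminae

Specimen A: after corrections the count is 2411 − 6 = 2405 growth laminae.
A: 772.8 mm over 2405 years gives 772.8 / 2405 ≈ 0.321 mm/yr.
Specimen B: 343.6 mm / 0.321 mm per year = 1070.40 years ≈ 1070 growth laminae.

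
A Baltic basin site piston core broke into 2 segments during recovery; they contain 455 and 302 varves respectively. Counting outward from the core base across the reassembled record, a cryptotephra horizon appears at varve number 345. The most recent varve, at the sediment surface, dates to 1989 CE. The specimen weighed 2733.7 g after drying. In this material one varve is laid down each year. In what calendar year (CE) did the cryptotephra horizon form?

1577 CE

Total varves = 455 + 302 = 757.
The cryptotephra horizon sits at varve 345 from the core base, so 757 − 345 = 412 varves formed after it.
Counting back 412 years from 1989 CE places the cryptotephra horizon in 1989 − 412 = 1577 CE.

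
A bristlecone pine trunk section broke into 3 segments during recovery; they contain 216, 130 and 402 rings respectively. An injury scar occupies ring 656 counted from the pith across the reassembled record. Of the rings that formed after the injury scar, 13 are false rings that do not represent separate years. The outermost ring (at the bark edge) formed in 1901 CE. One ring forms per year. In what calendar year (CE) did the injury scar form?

1822 CE

Total rings = 216 + 130 + 402 = 748.
The injury scar sits at ring 656 from the pith, so 748 − 656 = 92 rings formed after it.
Excluding 13 false rings: 92 − 13 = 79.
Counting back 79 years from 1901 CE places the injury scar in 1901 − 79 = 1822 CE.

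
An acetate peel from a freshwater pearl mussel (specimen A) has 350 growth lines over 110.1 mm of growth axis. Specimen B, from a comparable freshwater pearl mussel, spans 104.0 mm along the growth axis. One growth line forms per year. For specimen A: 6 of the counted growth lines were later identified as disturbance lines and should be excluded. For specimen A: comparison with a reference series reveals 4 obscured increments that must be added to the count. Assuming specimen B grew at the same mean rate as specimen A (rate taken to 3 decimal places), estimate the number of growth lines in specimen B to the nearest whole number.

329 growth lines

Specimen A: true growth line count = 350 − 6 + 4 = 348.
A: Extension rate ≈ 110.1 / 348 = 0.316 mm per year.
For B, 104.0 / 0.316 = 329.11 years ≈ 329 growth lines.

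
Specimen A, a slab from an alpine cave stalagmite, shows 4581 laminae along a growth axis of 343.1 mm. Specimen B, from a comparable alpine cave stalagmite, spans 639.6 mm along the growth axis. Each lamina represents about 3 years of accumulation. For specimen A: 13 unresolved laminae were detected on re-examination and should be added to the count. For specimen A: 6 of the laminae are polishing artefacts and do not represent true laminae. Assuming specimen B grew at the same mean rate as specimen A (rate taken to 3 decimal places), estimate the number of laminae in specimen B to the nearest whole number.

Specimen A: after corrections the count is 4581 − 6 + 13 = 4588 laminae.
Specimen A: 4588 laminae at 3 years each span 4588 × 3 = 13764 years.
A: 343.1 mm over 13764 years gives 343.1 / 13764 ≈ 0.025 mm per year.
Specimen B: 639.6 mm / 0.025 mm per year = 25584.00 years; at 3 years per lamina that is 25584.00 / 3 ≈ 8528 laminae.

8528 laminae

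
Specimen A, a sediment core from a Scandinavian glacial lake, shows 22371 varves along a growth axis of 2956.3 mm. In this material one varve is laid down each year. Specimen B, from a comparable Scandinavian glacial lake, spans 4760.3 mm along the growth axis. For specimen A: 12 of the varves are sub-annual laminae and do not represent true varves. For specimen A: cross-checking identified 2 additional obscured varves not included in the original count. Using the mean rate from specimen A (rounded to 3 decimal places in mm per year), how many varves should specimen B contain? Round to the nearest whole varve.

36063 varves

Specimen A: adjusted count: 22371 − 12 + 2 = 22361 varves.
A: 2956.3 mm over 22361 years gives 2956.3 / 22361 ≈ 0.132 mm/year.
For B, 4760.3 / 0.132 = 36062.88 years ≈ 36063 varves.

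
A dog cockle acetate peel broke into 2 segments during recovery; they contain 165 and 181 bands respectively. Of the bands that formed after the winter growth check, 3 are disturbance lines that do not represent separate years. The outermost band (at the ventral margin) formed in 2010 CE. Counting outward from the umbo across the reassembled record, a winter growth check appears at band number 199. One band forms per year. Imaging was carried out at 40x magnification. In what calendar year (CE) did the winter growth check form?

1866 CE

Total bands = 165 + 181 = 346.
346 − 199 = 147 bands lie beyond the winter growth check toward the ventral margin.
147 − 3 false = 144 true bands after the winter growth check.
2010 − 144 = 1866 CE.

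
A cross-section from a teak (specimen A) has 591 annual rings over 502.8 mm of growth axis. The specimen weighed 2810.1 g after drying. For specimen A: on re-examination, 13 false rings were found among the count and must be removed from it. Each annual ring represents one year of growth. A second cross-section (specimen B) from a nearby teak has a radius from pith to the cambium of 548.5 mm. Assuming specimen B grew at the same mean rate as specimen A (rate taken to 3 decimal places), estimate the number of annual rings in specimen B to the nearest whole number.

Specimen A: adjusted count: 591 − 13 = 578 annual rings.
A: 502.8 mm over 578 years gives 502.8 / 578 ≈ 0.870 mm per year.
Specimen B: 548.5 mm / 0.870 mm per year = 630.46 years ≈ 630 annual rings.

630 annual rings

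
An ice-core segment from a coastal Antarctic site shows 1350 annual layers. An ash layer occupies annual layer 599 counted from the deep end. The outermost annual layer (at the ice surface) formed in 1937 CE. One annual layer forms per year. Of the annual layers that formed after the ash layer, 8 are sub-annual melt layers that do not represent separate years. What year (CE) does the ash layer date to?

1350 − 599 = 751 annual layers lie beyond the ash layer toward the ice surface.
Removing the 8 false annual layers leaves 751 − 8 = 743 true annual layers beyond the ash layer.
1937 − 743 = 1194 CE.

1194 CE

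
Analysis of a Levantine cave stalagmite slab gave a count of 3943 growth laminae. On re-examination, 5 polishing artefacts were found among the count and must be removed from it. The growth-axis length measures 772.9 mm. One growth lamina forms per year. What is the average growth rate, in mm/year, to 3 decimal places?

0.196 mm/year

True growth lamina count = 3943 − 5 = 3938.
Extension rate ≈ 772.9 / 3938 = 0.196 mm/year.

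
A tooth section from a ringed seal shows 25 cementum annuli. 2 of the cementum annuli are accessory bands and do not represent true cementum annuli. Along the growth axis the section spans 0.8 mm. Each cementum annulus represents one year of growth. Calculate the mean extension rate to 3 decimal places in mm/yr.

True cementum annulus count = 25 − 2 = 23.
0.8 mm over 23 years gives 0.8 / 23 ≈ 0.035 mm/yr.

0.035 mm/yr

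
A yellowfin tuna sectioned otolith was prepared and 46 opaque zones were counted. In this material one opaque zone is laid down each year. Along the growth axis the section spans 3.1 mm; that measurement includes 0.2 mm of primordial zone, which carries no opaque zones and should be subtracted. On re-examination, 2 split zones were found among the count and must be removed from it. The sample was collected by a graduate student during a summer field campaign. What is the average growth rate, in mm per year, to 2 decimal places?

0.07 mm per year

Correcting the raw count gives 46 − 2 = 44 true opaque zones.
Net length = 3.1 − 0.2 = 2.9 mm.
Extension rate ≈ 2.9 / 44 = 0.07 mm per year.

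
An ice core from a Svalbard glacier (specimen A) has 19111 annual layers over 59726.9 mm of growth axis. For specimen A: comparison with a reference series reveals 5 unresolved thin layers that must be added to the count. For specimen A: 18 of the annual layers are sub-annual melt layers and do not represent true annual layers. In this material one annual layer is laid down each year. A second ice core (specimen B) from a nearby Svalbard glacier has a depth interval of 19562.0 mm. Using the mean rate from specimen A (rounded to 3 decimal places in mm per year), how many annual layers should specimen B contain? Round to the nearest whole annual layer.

Specimen A: adjusted count: 19111 − 18 + 5 = 19098 annual layers.
A: Extension rate ≈ 59726.9 / 19098 = 3.127 mm per year.
B spans 19562.0 / 3.127 = 6255.84 years ≈ 6256 annual layers.

6256 annual layers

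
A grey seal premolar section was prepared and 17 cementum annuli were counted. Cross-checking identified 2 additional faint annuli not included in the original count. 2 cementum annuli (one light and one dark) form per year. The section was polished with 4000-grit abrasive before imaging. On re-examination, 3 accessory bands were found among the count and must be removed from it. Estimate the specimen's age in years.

8 yr

True cementum annulus count = 17 − 3 + 2 = 16.
With 2 cementum annuli per year, 16 / 2 = 8 years.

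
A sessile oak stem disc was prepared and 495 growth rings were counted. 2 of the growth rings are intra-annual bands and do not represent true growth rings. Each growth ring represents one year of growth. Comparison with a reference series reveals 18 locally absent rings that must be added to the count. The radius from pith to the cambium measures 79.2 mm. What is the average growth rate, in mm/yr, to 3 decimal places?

Adjusted count: 495 − 2 + 18 = 511 growth rings.
79.2 mm over 511 years gives 79.2 / 511 ≈ 0.155 mm/yr.

0.155 mm/yr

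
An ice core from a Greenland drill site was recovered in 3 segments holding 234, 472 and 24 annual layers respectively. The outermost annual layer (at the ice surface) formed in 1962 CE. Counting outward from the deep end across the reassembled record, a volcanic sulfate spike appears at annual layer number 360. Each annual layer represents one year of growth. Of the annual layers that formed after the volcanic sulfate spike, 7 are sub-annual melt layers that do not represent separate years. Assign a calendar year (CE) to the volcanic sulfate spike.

1599 CE

Total annual layers = 234 + 472 + 24 = 730.
Between annual layer 360 and the ice surface there are 730 − 360 = 370 annual layers.
370 − 7 false = 363 true annual layers after the volcanic sulfate spike.
1962 − 363 = 1599 CE.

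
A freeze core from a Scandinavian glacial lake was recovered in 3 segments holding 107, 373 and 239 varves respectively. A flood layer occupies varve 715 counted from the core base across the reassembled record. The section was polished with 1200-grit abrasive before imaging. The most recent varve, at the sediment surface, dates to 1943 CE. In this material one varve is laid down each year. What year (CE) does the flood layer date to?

Total varves = 107 + 373 + 239 = 719.
The flood layer sits at varve 715 from the core base, so 719 − 715 = 4 varves formed after it.
Counting back 4 years from 1943 CE places the flood layer in 1943 − 4 = 1939 CE.

1939 CE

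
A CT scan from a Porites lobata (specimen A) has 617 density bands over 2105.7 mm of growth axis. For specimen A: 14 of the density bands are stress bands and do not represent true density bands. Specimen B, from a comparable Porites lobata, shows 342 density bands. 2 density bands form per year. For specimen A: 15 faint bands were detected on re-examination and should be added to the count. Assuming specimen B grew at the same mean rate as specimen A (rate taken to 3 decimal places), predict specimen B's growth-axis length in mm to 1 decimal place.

Specimen A: correcting the raw count gives 617 − 14 + 15 = 618 true density bands.
Specimen A: dividing by 2 density bands per year: 618 / 2 = 309 years.
A: 2105.7 mm over 309 years gives 2105.7 / 309 ≈ 6.815 mm/year.
Specimen B: dividing by 2 density bands per year: 342 / 2 = 171 years. B's length ≈ 6.815 × 171 = 1165.4 mm.

1165.4 mm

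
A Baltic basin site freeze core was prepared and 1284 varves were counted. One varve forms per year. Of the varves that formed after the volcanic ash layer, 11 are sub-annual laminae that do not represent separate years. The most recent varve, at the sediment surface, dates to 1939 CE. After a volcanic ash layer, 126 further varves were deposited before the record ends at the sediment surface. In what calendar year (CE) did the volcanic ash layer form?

There are 126 varves younger than the volcanic ash layer.
Removing the 11 false varves leaves 126 − 11 = 115 true varves beyond the volcanic ash layer.
1939 − 115 = 1824 CE.

1824 CE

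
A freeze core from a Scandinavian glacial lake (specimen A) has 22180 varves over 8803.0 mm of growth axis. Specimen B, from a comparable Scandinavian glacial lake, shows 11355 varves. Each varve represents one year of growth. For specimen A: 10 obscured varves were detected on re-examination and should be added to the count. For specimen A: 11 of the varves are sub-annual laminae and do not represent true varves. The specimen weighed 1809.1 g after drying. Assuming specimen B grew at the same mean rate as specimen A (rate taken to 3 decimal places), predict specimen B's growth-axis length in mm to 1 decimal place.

Specimen A: adjusted count: 22180 − 11 + 10 = 22179 varves.
A: 8803.0 mm over 22179 years gives 8803.0 / 22179 ≈ 0.397 mm/year.
For B, 0.397 mm/year × 11355 years = 4507.9 mm.

4507.9 mm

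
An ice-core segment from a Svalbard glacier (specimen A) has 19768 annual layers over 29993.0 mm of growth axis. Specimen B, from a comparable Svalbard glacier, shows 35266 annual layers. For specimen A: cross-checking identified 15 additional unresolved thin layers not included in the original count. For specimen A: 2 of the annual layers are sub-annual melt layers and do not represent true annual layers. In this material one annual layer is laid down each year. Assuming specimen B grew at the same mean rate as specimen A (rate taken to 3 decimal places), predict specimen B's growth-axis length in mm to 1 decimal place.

53463.3 mm

Specimen A: adjusted count: 19768 − 2 + 15 = 19781 annual layers.
A: Extension rate ≈ 29993.0 / 19781 = 1.516 mm/year.
For B, 1.516 mm/year × 35266 years = 53463.3 mm.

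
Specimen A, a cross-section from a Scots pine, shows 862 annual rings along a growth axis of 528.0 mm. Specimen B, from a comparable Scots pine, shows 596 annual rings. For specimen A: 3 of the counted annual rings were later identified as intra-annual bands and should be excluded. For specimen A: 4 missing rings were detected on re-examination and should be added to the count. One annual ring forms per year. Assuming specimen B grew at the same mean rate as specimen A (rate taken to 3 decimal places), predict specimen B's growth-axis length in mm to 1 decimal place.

364.8 mm

Specimen A: after corrections the count is 862 − 3 + 4 = 863 annual rings.
A: 528.0 mm over 863 years gives 528.0 / 863 ≈ 0.612 mm/yr.
For B, 0.612 mm/year × 596 years = 364.8 mm.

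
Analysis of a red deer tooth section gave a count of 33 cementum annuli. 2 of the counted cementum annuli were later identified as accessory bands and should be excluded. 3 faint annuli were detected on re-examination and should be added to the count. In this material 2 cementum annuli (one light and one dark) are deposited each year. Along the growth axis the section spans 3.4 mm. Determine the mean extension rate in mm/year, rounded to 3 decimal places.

0.200 mm/year

After corrections the count is 33 − 2 + 3 = 34 cementum annuli.
With 2 cementum annuli per year, 34 / 2 = 17 years.
Mean rate = 3.4 mm / 17 years ≈ 0.200 mm/year.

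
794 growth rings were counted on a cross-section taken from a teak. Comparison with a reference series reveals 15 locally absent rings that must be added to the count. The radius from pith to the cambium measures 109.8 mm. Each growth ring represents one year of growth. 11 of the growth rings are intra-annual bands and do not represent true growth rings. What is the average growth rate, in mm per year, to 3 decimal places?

True growth ring count = 794 − 11 + 15 = 798.
Extension rate ≈ 109.8 / 798 = 0.138 mm per year.

0.138 mm per year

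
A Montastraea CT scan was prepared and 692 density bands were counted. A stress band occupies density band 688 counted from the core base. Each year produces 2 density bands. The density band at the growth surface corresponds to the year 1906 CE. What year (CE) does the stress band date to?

692 − 688 = 4 density bands lie beyond the stress band toward the growth surface.
Dividing by 2 density bands per year: 4 / 2 = 2 years.
Counting back 2 years from 1906 CE places the stress band in 1906 − 2 = 1904 CE.

1904 CE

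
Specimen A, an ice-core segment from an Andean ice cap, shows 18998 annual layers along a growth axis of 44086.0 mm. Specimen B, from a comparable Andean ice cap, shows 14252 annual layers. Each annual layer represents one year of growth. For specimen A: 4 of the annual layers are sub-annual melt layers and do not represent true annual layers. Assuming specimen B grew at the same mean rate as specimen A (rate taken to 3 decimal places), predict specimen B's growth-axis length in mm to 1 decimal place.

Specimen A: after corrections the count is 18998 − 4 = 18994 annual layers.
A: 44086.0 mm over 18994 years gives 44086.0 / 18994 ≈ 2.321 mm/year.
B's length ≈ 2.321 × 14252 = 33078.9 mm.

33078.9 mm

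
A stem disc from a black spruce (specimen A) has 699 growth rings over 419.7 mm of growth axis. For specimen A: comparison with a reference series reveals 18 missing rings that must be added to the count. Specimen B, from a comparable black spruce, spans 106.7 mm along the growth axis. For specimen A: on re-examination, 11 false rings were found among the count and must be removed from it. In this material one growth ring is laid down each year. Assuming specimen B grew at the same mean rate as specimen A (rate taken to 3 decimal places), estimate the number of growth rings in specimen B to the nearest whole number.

180 growth rings

Specimen A: adjusted count: 699 − 11 + 18 = 706 growth rings.
A: Mean rate = 419.7 mm / 706 years ≈ 0.594 mm/yr.
For B, 106.7 / 0.594 = 179.63 years ≈ 180 growth rings.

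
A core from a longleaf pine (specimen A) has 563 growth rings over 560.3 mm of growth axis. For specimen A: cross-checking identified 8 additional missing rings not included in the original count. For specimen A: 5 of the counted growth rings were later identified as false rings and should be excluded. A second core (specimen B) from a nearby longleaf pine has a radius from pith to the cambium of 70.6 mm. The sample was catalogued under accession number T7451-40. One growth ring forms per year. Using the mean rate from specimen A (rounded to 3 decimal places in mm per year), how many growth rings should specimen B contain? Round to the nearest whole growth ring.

Specimen A: adjusted count: 563 − 5 + 8 = 566 growth rings.
A: 560.3 mm over 566 years gives 560.3 / 566 ≈ 0.990 mm per year.
Specimen B: 70.6 mm / 0.990 mm per year = 71.31 years ≈ 71 growth rings.

71 growth rings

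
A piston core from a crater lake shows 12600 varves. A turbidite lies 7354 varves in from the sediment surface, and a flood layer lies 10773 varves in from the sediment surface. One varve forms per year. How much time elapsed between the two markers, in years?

10773 − 7354 = 3419 varves lie between the two events.
One varve per year makes the interval 3419 years.

3419 years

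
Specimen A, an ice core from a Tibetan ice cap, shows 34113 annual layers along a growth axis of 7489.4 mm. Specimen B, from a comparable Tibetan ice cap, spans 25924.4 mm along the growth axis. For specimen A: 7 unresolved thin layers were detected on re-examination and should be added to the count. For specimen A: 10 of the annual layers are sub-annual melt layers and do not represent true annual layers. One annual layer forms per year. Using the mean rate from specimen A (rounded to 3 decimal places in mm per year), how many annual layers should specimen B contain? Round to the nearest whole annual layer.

117838 annual layers

Specimen A: adjusted count: 34113 − 10 + 7 = 34110 annual layers.
A: Mean rate = 7489.4 mm / 34110 years ≈ 0.220 mm per year.
Specimen B: 25924.4 mm / 0.220 mm per year = 117838.18 years ≈ 117838 annual layers.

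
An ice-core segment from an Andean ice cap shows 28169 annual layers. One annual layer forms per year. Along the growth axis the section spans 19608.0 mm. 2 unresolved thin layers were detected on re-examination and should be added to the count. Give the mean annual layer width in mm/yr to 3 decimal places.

After corrections the count is 28169 + 2 = 28171 annual layers.
19608.0 mm over 28171 years gives 19608.0 / 28171 ≈ 0.696 mm/yr.

0.696 mm/yr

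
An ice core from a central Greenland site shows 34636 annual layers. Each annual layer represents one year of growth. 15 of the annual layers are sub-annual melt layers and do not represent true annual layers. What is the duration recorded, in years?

Adjusted count: 34636 − 15 = 34621 annual layers.
At one annual layer per year, that is 34621 years.

34621 years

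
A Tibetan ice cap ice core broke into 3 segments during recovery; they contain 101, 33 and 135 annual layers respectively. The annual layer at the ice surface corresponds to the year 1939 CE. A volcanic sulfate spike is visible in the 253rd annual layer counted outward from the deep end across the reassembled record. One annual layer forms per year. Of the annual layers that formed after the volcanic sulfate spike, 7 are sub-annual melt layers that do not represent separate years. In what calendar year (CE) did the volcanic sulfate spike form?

Total annual layers = 101 + 33 + 135 = 269.
269 − 253 = 16 annual layers lie beyond the volcanic sulfate spike toward the ice surface.
Excluding 7 false annual layers: 16 − 7 = 9.
The annual layer at the ice surface is 1939 CE, so the volcanic sulfate spike dates to 1939 − 9 = 1930 CE.

1930 CE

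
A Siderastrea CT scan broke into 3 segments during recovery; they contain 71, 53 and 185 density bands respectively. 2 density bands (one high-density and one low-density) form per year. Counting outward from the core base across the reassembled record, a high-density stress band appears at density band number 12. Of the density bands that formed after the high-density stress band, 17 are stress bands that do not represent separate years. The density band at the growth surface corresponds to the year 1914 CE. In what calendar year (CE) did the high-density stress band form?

1774 CE

Total density bands = 71 + 53 + 185 = 309.
309 − 12 = 297 density bands lie beyond the high-density stress band toward the growth surface.
Excluding 17 false density bands: 297 − 17 = 280.
Dividing by 2 density bands per year: 280 / 2 = 140 years.
Counting back 140 years from 1914 CE places the high-density stress band in 1914 − 140 = 1774 CE.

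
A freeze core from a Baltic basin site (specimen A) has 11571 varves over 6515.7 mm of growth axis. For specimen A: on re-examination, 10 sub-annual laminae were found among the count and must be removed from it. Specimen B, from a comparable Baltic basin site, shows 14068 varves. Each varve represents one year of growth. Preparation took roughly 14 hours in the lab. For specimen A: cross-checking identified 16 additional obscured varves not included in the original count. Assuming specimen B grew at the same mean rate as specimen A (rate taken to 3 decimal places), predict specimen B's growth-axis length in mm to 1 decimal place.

Specimen A: adjusted count: 11571 − 10 + 16 = 11577 varves.
A: 6515.7 mm over 11577 years gives 6515.7 / 11577 ≈ 0.563 mm/yr.
Length of B = 0.563 × 14068 = 7920.3 mm.

7920.3 mm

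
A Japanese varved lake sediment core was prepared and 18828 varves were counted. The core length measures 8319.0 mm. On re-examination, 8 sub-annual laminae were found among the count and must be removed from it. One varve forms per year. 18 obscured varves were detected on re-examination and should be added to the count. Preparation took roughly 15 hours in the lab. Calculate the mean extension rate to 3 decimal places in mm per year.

0.442 mm per year

Adjusted count: 18828 − 8 + 18 = 18838 varves.
Mean rate = 8319.0 mm / 18838 years ≈ 0.442 mm per year.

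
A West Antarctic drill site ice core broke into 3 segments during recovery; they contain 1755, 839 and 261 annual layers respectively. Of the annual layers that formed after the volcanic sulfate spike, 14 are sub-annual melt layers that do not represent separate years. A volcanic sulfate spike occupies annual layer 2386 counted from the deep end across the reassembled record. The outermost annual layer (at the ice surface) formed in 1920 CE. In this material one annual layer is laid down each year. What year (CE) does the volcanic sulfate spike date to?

Total annual layers = 1755 + 839 + 261 = 2855.
2855 − 2386 = 469 annual layers lie beyond the volcanic sulfate spike toward the ice surface.
469 − 14 false = 455 true annual layers after the volcanic sulfate spike.
1920 − 455 = 1465 CE.

1465 CE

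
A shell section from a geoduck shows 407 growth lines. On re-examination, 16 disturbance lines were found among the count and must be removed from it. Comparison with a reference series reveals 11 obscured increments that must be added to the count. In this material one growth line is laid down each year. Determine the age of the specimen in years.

402 yr

True growth line count = 407 − 16 + 11 = 402.
With a one-to-one growth line periodicity this is 402 years.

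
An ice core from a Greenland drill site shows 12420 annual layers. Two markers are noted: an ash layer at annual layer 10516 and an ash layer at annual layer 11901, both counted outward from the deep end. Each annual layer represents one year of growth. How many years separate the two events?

11901 − 10516 = 1385 annual layers lie between the two events.
One annual layer per year makes the interval 1385 years.

1385 years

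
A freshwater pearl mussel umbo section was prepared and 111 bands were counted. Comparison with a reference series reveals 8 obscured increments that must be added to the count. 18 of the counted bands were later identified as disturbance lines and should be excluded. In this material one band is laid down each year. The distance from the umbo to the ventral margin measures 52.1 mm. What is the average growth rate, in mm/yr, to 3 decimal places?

True band count = 111 − 18 + 8 = 101.
52.1 mm over 101 years gives 52.1 / 101 ≈ 0.516 mm/yr.

0.516 mm/yr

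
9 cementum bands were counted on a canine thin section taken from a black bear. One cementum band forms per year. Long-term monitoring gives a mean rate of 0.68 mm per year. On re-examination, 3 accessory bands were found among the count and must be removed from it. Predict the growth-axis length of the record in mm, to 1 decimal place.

4.1 mm

After corrections the count is 9 − 3 = 6 cementum bands.
Length ≈ 0.68 × 6 = 4.1 mm.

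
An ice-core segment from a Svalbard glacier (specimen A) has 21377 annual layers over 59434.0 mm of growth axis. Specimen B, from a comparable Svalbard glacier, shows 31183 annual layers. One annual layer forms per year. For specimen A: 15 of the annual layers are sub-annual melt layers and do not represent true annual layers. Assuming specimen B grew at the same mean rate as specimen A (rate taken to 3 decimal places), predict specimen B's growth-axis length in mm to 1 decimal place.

Specimen A: after corrections the count is 21377 − 15 = 21362 annual layers.
A: 59434.0 mm over 21362 years gives 59434.0 / 21362 ≈ 2.782 mm/year.
B's length ≈ 2.782 × 31183 = 86751.1 mm.

86751.1 mm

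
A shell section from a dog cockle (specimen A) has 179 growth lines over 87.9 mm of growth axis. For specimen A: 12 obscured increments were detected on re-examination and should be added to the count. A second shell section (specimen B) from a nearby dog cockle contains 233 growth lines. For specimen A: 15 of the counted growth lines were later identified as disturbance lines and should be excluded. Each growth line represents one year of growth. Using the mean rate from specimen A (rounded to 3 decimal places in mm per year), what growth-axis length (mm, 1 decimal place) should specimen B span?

Specimen A: after corrections the count is 179 − 15 + 12 = 176 growth lines.
A: 87.9 mm over 176 years gives 87.9 / 176 ≈ 0.499 mm/yr.
For B, 0.499 mm/year × 233 years = 116.3 mm.

116.3 mm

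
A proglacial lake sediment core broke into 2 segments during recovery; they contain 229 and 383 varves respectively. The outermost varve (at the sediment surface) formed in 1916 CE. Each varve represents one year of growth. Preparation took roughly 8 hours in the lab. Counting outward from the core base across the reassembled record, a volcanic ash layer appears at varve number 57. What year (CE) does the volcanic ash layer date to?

Total varves = 229 + 383 = 612.
Between varve 57 and the sediment surface there are 612 − 57 = 555 varves.
Counting back 555 years from 1916 CE places the volcanic ash layer in 1916 − 555 = 1361 CE.

1361 CE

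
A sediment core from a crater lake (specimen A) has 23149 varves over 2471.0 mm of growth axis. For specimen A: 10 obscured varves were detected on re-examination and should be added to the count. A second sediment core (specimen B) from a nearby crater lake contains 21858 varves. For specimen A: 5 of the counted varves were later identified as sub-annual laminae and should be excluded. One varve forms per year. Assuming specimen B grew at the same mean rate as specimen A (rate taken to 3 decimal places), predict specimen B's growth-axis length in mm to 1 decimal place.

Specimen A: correcting the raw count gives 23149 − 5 + 10 = 23154 true varves.
A: Extension rate ≈ 2471.0 / 23154 = 0.107 mm/yr.
B's length ≈ 0.107 × 21858 = 2338.8 mm.

2338.8 mm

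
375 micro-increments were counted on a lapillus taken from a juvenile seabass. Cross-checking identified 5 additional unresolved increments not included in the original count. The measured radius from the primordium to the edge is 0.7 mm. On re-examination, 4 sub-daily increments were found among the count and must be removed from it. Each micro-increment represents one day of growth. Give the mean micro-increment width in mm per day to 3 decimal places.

0.002 mm per day

Correcting the raw count gives 375 − 4 + 5 = 376 true micro-increments.
Mean rate = 0.7 mm / 376 days ≈ 0.002 mm per day.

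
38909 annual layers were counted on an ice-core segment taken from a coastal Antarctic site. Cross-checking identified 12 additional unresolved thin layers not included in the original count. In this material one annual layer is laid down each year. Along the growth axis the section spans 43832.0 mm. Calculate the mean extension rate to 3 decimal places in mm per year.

1.126 mm per year

Correcting the raw count gives 38909 + 12 = 38921 true annual layers.
43832.0 mm over 38921 years gives 43832.0 / 38921 ≈ 1.126 mm per year.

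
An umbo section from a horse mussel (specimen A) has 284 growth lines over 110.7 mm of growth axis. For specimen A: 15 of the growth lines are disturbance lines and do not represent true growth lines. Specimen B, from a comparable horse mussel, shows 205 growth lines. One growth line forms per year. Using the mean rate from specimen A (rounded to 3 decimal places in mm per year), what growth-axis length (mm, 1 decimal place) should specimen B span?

Specimen A: true growth line count = 284 − 15 = 269.
A: 110.7 mm over 269 years gives 110.7 / 269 ≈ 0.412 mm/yr.
Length of B = 0.412 × 205 = 84.5 mm.

84.5 mm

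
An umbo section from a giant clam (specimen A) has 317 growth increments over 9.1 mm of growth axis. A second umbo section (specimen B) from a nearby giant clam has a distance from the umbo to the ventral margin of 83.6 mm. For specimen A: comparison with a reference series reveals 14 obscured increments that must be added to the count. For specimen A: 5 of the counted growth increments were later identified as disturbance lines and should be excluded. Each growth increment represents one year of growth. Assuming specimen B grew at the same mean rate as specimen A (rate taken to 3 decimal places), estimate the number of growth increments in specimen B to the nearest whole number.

Specimen A: after corrections the count is 317 − 5 + 14 = 326 growth increments.
A: 9.1 mm over 326 years gives 9.1 / 326 ≈ 0.028 mm/yr.
B spans 83.6 / 0.028 = 2985.71 years ≈ 2986 growth increments.

2986 growth increments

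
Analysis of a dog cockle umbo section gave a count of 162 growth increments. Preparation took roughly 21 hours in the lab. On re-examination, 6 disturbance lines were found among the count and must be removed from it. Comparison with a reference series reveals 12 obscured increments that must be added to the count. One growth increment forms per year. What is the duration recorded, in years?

True growth increment count = 162 − 6 + 12 = 168.
One growth increment per year makes the duration 168 years.

168 yr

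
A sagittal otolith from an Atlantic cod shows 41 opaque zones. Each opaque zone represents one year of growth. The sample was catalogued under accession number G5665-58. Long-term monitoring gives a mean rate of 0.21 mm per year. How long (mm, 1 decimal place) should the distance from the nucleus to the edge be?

8.6 mm

The record spans 41 years at 0.21 mm per year.
Predicted length = 0.21 mm/year × 41 years = 8.6 mm.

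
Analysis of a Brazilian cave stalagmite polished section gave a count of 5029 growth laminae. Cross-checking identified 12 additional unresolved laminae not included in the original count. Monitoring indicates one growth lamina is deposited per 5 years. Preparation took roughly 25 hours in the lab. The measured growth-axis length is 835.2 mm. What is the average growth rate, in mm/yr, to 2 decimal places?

0.03 mm/yr

Adjusted count: 5029 + 12 = 5041 growth laminae.
At 5 years per growth lamina, 5041 × 5 = 25205 years.
835.2 mm over 25205 years gives 835.2 / 25205 ≈ 0.03 mm/yr.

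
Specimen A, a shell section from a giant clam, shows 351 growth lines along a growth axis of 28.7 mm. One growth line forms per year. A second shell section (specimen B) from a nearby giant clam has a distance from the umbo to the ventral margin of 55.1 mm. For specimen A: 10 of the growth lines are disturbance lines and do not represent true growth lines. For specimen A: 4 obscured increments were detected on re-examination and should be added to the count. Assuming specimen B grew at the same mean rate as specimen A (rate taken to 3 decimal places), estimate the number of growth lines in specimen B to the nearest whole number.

Specimen A: after corrections the count is 351 − 10 + 4 = 345 growth lines.
A: Extension rate ≈ 28.7 / 345 = 0.083 mm/yr.
For B, 55.1 / 0.083 = 663.86 years ≈ 664 growth lines.

664 growth lines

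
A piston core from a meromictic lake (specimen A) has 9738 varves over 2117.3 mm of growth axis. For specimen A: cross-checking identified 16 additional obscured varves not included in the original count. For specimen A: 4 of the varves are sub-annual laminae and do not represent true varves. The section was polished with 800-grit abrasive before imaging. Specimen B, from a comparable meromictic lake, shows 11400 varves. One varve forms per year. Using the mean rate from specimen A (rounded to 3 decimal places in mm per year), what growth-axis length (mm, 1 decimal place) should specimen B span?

2473.8 mm

Specimen A: after corrections the count is 9738 − 4 + 16 = 9750 varves.
A: 2117.3 mm over 9750 years gives 2117.3 / 9750 ≈ 0.217 mm per year.
For B, 0.217 mm/year × 11400 years = 2473.8 mm.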